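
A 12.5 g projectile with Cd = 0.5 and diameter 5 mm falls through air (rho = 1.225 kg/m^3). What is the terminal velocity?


A = pi*(d/2)^2 = pi*(5/2000)^2 = 1.96350e-05 m^2
vt = sqrt(2mg/(Cd*rho*A)) = sqrt(2*0.0125*9.81/(0.5 * 1.225 * 1.96350e-05)) = 142.8 m/s

142.8 m/s


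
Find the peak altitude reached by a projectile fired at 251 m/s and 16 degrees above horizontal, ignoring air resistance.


H = (v0*sin(theta))^2 / (2g) = (251*sin(16°))^2 / (2*9.81) = 244 m

244 m


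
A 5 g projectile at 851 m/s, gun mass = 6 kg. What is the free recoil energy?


v_r = m_p*v_p/m_gun = 0.005*851/6 = 0.709167 m/s, E_r = 0.5*m_gun*v_r^2 = 0.5*6*0.709167^2 = 1.509 J

1.509 J


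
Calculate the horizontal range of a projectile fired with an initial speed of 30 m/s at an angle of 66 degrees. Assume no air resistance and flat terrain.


R = v0^2 * sin(2*theta) / g = 30^2 * sin(2*66°) / 9.81 = 68.18 m

68.18 m


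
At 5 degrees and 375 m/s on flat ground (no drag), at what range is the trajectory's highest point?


R = v0^2*sin(2*theta)/g = 375^2*sin(2*5°)/9.81 = 2489.22 m
apex_dist = R/2 = 2489.22/2 = 1245 m

1245 m


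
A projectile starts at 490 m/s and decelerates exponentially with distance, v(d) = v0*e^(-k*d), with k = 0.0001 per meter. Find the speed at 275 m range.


v = v0*exp(-k*d) = 490*exp(-0.0001*275) = 476.7 m/s

476.7 m/s


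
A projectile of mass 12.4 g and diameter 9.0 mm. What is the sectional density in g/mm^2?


SD = m/d^2 = 12.4/9.0^2 = 0.1531 g/mm^2

0.1531 g/mm^2


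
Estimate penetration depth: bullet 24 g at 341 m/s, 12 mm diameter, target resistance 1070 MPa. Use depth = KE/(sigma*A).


A = pi*(d/2)^2 = pi*(12/2)^2 = 113.097 mm^2
E = 0.5*m*v^2 = 0.5*0.024*341^2 = 1395.37 J
depth = E/(sigma*A) = 1395.37 J / (1070 MPa * 113.097 mm^2) = 1395.37/(1070 * 113.097) m = 0.0115307 m ≈ 11.53 mm

11.53 mm


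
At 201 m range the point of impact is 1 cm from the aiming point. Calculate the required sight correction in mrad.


1 mrad subtends 1 cm per 10 m of range, so adj = error_cm / (dist_m / 10) = 1 / (201/10) = 0.04975 mrad

0.04975 mrad


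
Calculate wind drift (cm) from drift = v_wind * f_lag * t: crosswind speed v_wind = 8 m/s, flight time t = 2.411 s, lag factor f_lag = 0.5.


drift = v_wind * lag * t = 8 * 0.5 * 2.411 = 9.644 m ≈ 964.4 cm

964.4 cm


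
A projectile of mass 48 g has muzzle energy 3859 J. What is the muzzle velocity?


v = sqrt(2*E/m) = sqrt(2*3859/0.048) = 401 m/s

401 m/s


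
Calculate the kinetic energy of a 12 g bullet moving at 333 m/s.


E = 0.5*m*v^2 = 0.5*0.012*333^2 = 665.3 J

665.3 J


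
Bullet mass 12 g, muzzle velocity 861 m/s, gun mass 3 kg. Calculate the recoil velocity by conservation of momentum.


v_recoil = m_p * v_p / m_gun = 0.012 * 861 / 3 = 3.444 m/s

3.444 m/s


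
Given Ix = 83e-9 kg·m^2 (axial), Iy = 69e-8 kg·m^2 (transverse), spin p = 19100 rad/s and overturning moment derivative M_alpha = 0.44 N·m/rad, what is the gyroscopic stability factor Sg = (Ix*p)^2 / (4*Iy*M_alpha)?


Sg = Ix^2 * p^2 / (4 * Iy * M_alpha) = (83e-9)^2 * 19100^2 / (4 * 69e-8 * 0.44) = 2.069

2.069


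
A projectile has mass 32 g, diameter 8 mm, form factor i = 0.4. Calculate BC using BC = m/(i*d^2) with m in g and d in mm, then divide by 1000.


BC = m/(i*d^2*1000) = 32/(0.4 * 8^2 * 1000) = 0.00125

0.00125


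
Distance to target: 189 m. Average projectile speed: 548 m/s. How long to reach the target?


t = d/v = 189/548 = 0.3449 s

0.3449 s


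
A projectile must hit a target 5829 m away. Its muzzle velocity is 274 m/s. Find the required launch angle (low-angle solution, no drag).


sin(2*theta) = R*g/v0^2 = 5829*9.81/274^2 = 0.761661, theta = arcsin(0.761661)/2 = 24.81°

24.81 degrees


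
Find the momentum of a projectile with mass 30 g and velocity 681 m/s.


p = m*v = 0.03*681 = 20.43 kg·m/s

20.43 kg·m/s


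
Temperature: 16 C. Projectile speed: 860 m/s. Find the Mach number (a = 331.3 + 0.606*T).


a = 331.3 + 0.606*(16) = 340.996 m/s
M = v/a = 860/340.996 = 2.522

2.522


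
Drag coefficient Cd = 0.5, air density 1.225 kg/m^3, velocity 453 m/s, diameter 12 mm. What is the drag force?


A = pi*(d/2)^2 = pi*(12/2000)^2 = 1.13097e-04 m^2
Fd = 0.5*Cd*rho*A*v^2 = 0.5*0.5*1.225*1.13097e-04*453^2 = 7.108 N

7.108 N


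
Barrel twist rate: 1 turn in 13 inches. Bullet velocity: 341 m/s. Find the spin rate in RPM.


twist_m = 13*0.0254 = 0.3302 m
spin = v/twist = 341/0.3302 = 1032.707 rev/s
RPM = spin*60 = 1032.707*60 ≈ 61962 RPM

61962 RPM


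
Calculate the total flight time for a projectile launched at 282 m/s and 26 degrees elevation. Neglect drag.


T = 2*v0*sin(theta)/g = 2*282*sin(26°)/9.81 = 25.2 s

25.2 s


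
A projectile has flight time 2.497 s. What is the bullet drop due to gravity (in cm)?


drop = 0.5*g*t^2 = 0.5*9.81*2.497^2 = 30.5827 m ≈ 3058 cm

3058 cm


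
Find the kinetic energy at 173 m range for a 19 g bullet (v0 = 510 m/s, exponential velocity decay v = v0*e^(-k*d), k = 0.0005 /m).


v = v0*exp(-k*d) = 510*exp(-0.0005*173) = 467.739 m/s
E = 0.5*m*v^2 = 0.5*0.019*467.739^2 = 2078 J

2078 J


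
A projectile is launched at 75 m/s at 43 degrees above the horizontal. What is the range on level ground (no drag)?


R = v0^2 * sin(2*theta) / g = 75^2 * sin(2*43°) / 9.81 = 572 m

572 m


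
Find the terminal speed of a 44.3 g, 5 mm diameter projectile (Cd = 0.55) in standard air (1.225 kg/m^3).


A = pi*(d/2)^2 = pi*(5/2000)^2 = 1.96350e-05 m^2
vt = sqrt(2mg/(Cd*rho*A)) = sqrt(2*0.0443*9.81/(0.55 * 1.225 * 1.96350e-05)) = 256.3 m/s

256.3 m/s


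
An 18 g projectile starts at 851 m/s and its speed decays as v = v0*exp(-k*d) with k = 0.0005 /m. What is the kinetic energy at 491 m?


v = v0*exp(-k*d) = 851*exp(-0.0005*491) = 665.749 m/s
E = 0.5*m*v^2 = 0.5*0.018*665.749^2 = 3989 J

3989 J


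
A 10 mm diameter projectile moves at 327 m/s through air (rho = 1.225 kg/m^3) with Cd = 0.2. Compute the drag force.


A = pi*(d/2)^2 = pi*(10/2000)^2 = 7.85398e-05 m^2
Fd = 0.5*Cd*rho*A*v^2 = 0.5*0.2*1.225*7.85398e-05*327^2 = 1.029 N

1.029 N


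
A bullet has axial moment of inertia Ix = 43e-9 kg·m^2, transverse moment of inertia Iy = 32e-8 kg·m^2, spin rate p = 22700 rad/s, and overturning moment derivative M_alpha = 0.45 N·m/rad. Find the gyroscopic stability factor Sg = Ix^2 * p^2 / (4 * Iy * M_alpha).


Sg = Ix^2 * p^2 / (4 * Iy * M_alpha) = (43e-9)^2 * 22700^2 / (4 * 32e-8 * 0.45) = 1.654

1.654


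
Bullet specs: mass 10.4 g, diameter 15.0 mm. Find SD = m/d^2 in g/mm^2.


SD = m/d^2 = 10.4/15.0^2 = 0.04622 g/mm^2

0.04622 g/mm^2


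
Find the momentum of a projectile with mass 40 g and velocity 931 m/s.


p = m*v = 0.04*931 = 37.24 kg·m/s

37.24 kg·m/s


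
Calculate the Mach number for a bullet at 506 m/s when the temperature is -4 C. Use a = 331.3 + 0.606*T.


a = 331.3 + 0.606*(-4) = 328.876 m/s
M = v/a = 506/328.876 = 1.539

1.539


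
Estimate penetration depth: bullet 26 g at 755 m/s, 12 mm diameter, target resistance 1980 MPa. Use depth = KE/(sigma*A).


A = pi*(d/2)^2 = pi*(12/2)^2 = 113.097 mm^2
E = 0.5*m*v^2 = 0.5*0.026*755^2 = 7410.32 J
depth = E/(sigma*A) = 7410.32 J / (1980 MPa * 113.097 mm^2) = 7410.32/(1980 * 113.097) m = 0.0330917 m ≈ 33.09 mm

33.09 mm


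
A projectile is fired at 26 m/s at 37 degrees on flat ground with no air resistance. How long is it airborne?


T = 2*v0*sin(theta)/g = 2*26*sin(37°)/9.81 = 3.19 s

3.19 s


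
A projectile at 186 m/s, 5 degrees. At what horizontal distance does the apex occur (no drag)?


R = v0^2*sin(2*theta)/g = 186^2*sin(2*5°)/9.81 = 612.389 m
apex_dist = R/2 = 612.389/2 = 306.2 m

306.2 m


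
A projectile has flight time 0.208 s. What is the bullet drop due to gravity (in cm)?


drop = 0.5*g*t^2 = 0.5*9.81*0.208^2 = 0.21221 m ≈ 21.22 cm

21.22 cm


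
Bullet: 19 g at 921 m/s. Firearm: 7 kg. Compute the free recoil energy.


v_r = m_p*v_p/m_gun = 0.019*921/7 = 2.49986 m/s, E_r = 0.5*m_gun*v_r^2 = 0.5*7*2.49986^2 = 21.87 J

21.87 J


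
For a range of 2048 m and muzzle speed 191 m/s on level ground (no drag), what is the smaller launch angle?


sin(2*theta) = R*g/v0^2 = 2048*9.81/191^2 = 0.550722, theta = arcsin(0.550722)/2 = 16.71°

16.71 degrees


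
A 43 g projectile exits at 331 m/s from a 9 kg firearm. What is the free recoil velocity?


v_recoil = m_p * v_p / m_gun = 0.043 * 331 / 9 = 1.581 m/s

1.581 m/s


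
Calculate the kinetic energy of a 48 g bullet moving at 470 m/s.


E = 0.5*m*v^2 = 0.5*0.048*470^2 = 5302 J

5302 J


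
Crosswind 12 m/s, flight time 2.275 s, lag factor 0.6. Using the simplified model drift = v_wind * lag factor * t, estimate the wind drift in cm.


drift = v_wind * lag * t = 12 * 0.6 * 2.275 = 16.38 m ≈ 1638 cm

1638 cm


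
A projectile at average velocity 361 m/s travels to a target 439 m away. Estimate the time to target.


t = d/v = 439/361 = 1.216 s

1.216 s


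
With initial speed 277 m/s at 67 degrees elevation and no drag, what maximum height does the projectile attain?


H = (v0*sin(theta))^2 / (2g) = (277*sin(67°))^2 / (2*9.81) = 3314 m

3314 m


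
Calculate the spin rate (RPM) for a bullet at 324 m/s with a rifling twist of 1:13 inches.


twist_m = 13*0.0254 = 0.3302 m
spin = v/twist = 324/0.3302 = 981.2235 rev/s
RPM = spin*60 = 981.2235*60 ≈ 58873 RPM

58873 RPM


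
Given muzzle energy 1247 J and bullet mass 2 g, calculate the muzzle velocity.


v = sqrt(2*E/m) = sqrt(2*1247/0.002) = 1117 m/s

1117 m/s


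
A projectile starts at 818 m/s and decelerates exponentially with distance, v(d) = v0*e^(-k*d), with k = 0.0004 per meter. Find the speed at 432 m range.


v = v0*exp(-k*d) = 818*exp(-0.0004*432) = 688.2 m/s

688.2 m/s


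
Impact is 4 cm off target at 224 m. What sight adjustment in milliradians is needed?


1 mrad subtends 1 cm per 10 m of range, so adj = error_cm / (dist_m / 10) = 4 / (224/10) = 0.1786 mrad

0.1786 mrad


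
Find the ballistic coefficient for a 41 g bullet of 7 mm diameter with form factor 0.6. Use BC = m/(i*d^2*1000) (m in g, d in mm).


BC = m/(i*d^2*1000) = 41/(0.6 * 7^2 * 1000) = 0.001395

0.001395


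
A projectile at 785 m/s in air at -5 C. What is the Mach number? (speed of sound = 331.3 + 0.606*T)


a = 331.3 + 0.606*(-5) = 328.27 m/s
M = v/a = 785/328.27 = 2.391

2.391


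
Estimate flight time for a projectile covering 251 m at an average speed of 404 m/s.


t = d/v = 251/404 = 0.6213 s

0.6213 s


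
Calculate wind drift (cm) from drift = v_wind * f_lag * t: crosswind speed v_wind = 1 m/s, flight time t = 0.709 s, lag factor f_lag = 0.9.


drift = v_wind * lag * t = 1 * 0.9 * 0.709 = 0.6381 m ≈ 63.81 cm

63.81 cm


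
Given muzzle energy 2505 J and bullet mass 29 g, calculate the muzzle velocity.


v = sqrt(2*E/m) = sqrt(2*2505/0.029) = 415.6 m/s

415.6 m/s


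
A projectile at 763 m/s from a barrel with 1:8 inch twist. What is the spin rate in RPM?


twist_m = 8*0.0254 = 0.2032 m
spin = v/twist = 763/0.2032 = 3754.921 rev/s
RPM = spin*60 = 3754.921*60 ≈ 225295 RPM

225295 RPM


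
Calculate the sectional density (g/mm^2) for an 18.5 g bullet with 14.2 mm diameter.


SD = m/d^2 = 18.5/14.2^2 = 0.09175 g/mm^2

0.09175 g/mm^2


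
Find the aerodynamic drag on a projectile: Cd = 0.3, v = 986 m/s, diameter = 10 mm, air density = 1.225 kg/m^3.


A = pi*(d/2)^2 = pi*(10/2000)^2 = 7.85398e-05 m^2
Fd = 0.5*Cd*rho*A*v^2 = 0.5*0.3*1.225*7.85398e-05*986^2 = 14.03 N

14.03 N


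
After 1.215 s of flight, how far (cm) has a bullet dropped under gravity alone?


drop = 0.5*g*t^2 = 0.5*9.81*1.215^2 = 7.24088 m ≈ 724.1 cm

724.1 cm


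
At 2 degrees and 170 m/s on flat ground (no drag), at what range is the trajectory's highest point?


R = v0^2*sin(2*theta)/g = 170^2*sin(2*2°)/9.81 = 205.501 m
apex_dist = R/2 = 205.501/2 = 102.8 m

102.8 m


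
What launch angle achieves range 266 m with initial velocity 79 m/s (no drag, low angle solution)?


sin(2*theta) = R*g/v0^2 = 266*9.81/79^2 = 0.418116, theta = arcsin(0.418116)/2 = 12.36°

12.36 degrees


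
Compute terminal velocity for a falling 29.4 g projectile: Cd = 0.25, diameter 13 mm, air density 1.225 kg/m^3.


A = pi*(d/2)^2 = pi*(13/2000)^2 = 1.32732e-04 m^2
vt = sqrt(2mg/(Cd*rho*A)) = sqrt(2*0.0294*9.81/(0.25 * 1.225 * 1.32732e-04)) = 119.1 m/s

119.1 m/s


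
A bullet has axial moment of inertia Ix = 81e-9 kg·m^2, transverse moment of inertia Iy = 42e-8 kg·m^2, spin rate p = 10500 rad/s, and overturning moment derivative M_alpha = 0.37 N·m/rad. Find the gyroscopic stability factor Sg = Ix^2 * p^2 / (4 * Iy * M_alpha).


Sg = Ix^2 * p^2 / (4 * Iy * M_alpha) = (81e-9)^2 * 10500^2 / (4 * 42e-8 * 0.37) = 1.164

1.164


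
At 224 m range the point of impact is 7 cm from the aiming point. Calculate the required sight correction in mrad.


1 mrad subtends 1 cm per 10 m of range, so adj = error_cm / (dist_m / 10) = 7 / (224/10) = 0.3125 mrad

0.3125 mrad


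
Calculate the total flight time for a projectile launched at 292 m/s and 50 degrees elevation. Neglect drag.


T = 2*v0*sin(theta)/g = 2*292*sin(50°)/9.81 = 45.6 s

45.6 s


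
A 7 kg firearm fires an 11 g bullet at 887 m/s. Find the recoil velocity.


v_recoil = m_p * v_p / m_gun = 0.011 * 887 / 7 = 1.394 m/s

1.394 m/s


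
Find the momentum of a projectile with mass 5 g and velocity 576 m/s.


p = m*v = 0.005*576 = 2.88 kg·m/s

2.88 kg·m/s


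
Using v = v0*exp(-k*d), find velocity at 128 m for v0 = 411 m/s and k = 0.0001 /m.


v = v0*exp(-k*d) = 411*exp(-0.0001*128) = 405.8 m/s

405.8 m/s


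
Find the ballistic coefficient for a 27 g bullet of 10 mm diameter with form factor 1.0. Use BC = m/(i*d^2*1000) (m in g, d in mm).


BC = m/(i*d^2*1000) = 27/(1.0 * 10^2 * 1000) = 0.00027

0.00027


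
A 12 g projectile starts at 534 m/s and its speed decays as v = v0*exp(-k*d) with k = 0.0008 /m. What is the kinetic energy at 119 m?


v = v0*exp(-k*d) = 534*exp(-0.0008*119) = 485.508 m/s
E = 0.5*m*v^2 = 0.5*0.012*485.508^2 = 1414 J

1414 J


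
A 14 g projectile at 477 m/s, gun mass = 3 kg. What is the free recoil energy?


v_r = m_p*v_p/m_gun = 0.014*477/3 = 2.226 m/s, E_r = 0.5*m_gun*v_r^2 = 0.5*3*2.226^2 = 7.433 J

7.433 J


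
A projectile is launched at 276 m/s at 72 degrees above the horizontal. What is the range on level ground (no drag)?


R = v0^2 * sin(2*theta) / g = 276^2 * sin(2*72°) / 9.81 = 4564 m

4564 m


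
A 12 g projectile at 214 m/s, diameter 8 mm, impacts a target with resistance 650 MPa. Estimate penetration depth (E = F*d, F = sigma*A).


A = pi*(d/2)^2 = pi*(8/2)^2 = 50.2655 mm^2
E = 0.5*m*v^2 = 0.5*0.012*214^2 = 274.776 J
depth = E/(sigma*A) = 274.776 J / (650 MPa * 50.2655 mm^2) = 274.776/(650 * 50.2655) m = 0.00840999 m ≈ 8.41 mm

8.41 mm


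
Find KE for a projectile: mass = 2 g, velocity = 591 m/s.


E = 0.5*m*v^2 = 0.5*0.002*591^2 = 349.3 J

349.3 J


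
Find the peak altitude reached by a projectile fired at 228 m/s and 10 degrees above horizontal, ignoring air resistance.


H = (v0*sin(theta))^2 / (2g) = (228*sin(10°))^2 / (2*9.81) = 79.89 m

79.89 m


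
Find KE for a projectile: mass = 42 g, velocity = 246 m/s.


E = 0.5*m*v^2 = 0.5*0.042*246^2 = 1271 J

1271 J


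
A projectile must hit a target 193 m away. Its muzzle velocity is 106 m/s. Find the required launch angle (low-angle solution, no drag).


sin(2*theta) = R*g/v0^2 = 193*9.81/106^2 = 0.168506, theta = arcsin(0.168506)/2 = 4.85°

4.85 degrees


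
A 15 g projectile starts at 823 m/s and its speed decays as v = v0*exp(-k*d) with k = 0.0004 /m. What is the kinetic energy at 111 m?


v = v0*exp(-k*d) = 823*exp(-0.0004*111) = 787.258 m/s
E = 0.5*m*v^2 = 0.5*0.015*787.258^2 = 4648 J

4648 J


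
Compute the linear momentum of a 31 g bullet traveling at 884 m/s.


p = m*v = 0.031*884 = 27.4 kg·m/s

27.4 kg·m/s


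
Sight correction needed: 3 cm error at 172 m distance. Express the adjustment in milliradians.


1 mrad subtends 1 cm per 10 m of range, so adj = error_cm / (dist_m / 10) = 3 / (172/10) = 0.1744 mrad

0.1744 mrad


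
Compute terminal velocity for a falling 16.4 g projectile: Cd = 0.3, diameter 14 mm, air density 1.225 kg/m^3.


A = pi*(d/2)^2 = pi*(14/2000)^2 = 1.53938e-04 m^2
vt = sqrt(2mg/(Cd*rho*A)) = sqrt(2*0.0164*9.81/(0.3 * 1.225 * 1.53938e-04)) = 75.42 m/s

75.42 m/s


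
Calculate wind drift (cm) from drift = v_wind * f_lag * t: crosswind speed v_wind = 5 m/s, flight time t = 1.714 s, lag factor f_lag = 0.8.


drift = v_wind * lag * t = 5 * 0.8 * 1.714 = 6.856 m ≈ 685.6 cm

685.6 cm


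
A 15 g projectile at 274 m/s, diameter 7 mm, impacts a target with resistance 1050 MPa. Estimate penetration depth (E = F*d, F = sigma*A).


A = pi*(d/2)^2 = pi*(7/2)^2 = 38.4845 mm^2
E = 0.5*m*v^2 = 0.5*0.015*274^2 = 563.07 J
depth = E/(sigma*A) = 563.07 J / (1050 MPa * 38.4845 mm^2) = 563.07/(1050 * 38.4845) m = 0.0139344 m ≈ 13.93 mm

13.93 mm


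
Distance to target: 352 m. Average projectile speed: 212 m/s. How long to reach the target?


t = d/v = 352/212 = 1.66 s

1.66 s


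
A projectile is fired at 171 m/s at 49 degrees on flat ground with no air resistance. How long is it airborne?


T = 2*v0*sin(theta)/g = 2*171*sin(49°)/9.81 = 26.31 s

26.31 s


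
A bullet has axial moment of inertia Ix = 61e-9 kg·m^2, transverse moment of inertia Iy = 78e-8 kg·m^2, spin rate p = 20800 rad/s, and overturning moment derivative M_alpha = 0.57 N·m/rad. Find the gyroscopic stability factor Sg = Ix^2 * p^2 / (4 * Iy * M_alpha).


Sg = Ix^2 * p^2 / (4 * Iy * M_alpha) = (61e-9)^2 * 20800^2 / (4 * 78e-8 * 0.57) = 0.9052

0.9052


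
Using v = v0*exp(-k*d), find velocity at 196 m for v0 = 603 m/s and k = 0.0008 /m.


v = v0*exp(-k*d) = 603*exp(-0.0008*196) = 515.5 m/s

515.5 m/s


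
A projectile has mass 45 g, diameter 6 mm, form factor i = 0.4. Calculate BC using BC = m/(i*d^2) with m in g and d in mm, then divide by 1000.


BC = m/(i*d^2*1000) = 45/(0.4 * 6^2 * 1000) = 0.003125

0.003125


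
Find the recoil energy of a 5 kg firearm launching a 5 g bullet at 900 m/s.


v_r = m_p*v_p/m_gun = 0.005*900/5 = 0.9 m/s, E_r = 0.5*m_gun*v_r^2 = 0.5*5*0.9^2 = 2.025 J

2.025 J


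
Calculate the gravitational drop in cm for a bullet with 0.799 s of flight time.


drop = 0.5*g*t^2 = 0.5*9.81*0.799^2 = 3.13136 m ≈ 313.1 cm

313.1 cm


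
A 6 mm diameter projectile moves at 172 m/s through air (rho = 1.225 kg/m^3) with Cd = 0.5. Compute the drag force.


A = pi*(d/2)^2 = pi*(6/2000)^2 = 2.82743e-05 m^2
Fd = 0.5*Cd*rho*A*v^2 = 0.5*0.5*1.225*2.82743e-05*172^2 = 0.2562 N

0.2562 N


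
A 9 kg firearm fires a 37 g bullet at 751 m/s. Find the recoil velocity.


v_recoil = m_p * v_p / m_gun = 0.037 * 751 / 9 = 3.087 m/s

3.087 m/s


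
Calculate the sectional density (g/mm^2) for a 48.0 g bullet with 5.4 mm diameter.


SD = m/d^2 = 48.0/5.4^2 = 1.646 g/mm^2

1.646 g/mm^2


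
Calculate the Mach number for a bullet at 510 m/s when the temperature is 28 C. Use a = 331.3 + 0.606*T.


a = 331.3 + 0.606*(28) = 348.268 m/s
M = v/a = 510/348.268 = 1.464

1.464


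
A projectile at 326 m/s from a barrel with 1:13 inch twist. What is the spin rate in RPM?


twist_m = 13*0.0254 = 0.3302 m
spin = v/twist = 326/0.3302 = 987.2804 rev/s
RPM = spin*60 = 987.2804*60 ≈ 59237 RPM

59237 RPM


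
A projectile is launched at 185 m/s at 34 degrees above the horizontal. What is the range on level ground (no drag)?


R = v0^2 * sin(2*theta) / g = 185^2 * sin(2*34°) / 9.81 = 3235 m

3235 m


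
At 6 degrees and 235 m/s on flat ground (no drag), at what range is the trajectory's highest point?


R = v0^2*sin(2*theta)/g = 235^2*sin(2*6°)/9.81 = 1170.43 m
apex_dist = R/2 = 1170.43/2 = 585.2 m

585.2 m


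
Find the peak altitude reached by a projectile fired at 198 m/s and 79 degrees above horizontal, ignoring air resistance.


H = (v0*sin(theta))^2 / (2g) = (198*sin(79°))^2 / (2*9.81) = 1925 m

1925 m


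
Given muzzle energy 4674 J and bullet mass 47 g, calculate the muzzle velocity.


v = sqrt(2*E/m) = sqrt(2*4674/0.047) = 446 m/s

446 m/s


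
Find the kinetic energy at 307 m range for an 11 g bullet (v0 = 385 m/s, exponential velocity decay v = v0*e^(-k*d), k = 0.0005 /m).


v = v0*exp(-k*d) = 385*exp(-0.0005*307) = 330.215 m/s
E = 0.5*m*v^2 = 0.5*0.011*330.215^2 = 599.7 J

599.7 J


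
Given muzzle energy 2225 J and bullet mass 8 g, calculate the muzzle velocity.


v = sqrt(2*E/m) = sqrt(2*2225/0.008) = 745.8 m/s

745.8 m/s


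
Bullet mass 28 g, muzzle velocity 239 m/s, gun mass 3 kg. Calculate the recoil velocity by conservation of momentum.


v_recoil = m_p * v_p / m_gun = 0.028 * 239 / 3 = 2.231 m/s

2.231 m/s


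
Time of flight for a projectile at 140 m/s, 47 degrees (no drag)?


T = 2*v0*sin(theta)/g = 2*140*sin(47°)/9.81 = 20.87 s

20.87 s


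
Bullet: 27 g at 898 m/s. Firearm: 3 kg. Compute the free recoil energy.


v_r = m_p*v_p/m_gun = 0.027*898/3 = 8.082 m/s, E_r = 0.5*m_gun*v_r^2 = 0.5*3*8.082^2 = 97.98 J

97.98 J


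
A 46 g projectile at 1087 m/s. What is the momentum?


p = m*v = 0.046*1087 = 50 kg·m/s

50 kg·m/s


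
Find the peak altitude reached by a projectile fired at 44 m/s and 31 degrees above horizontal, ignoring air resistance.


H = (v0*sin(theta))^2 / (2g) = (44*sin(31°))^2 / (2*9.81) = 26.17 m

26.17 m


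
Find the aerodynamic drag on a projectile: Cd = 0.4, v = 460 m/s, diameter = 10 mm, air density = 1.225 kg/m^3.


A = pi*(d/2)^2 = pi*(10/2000)^2 = 7.85398e-05 m^2
Fd = 0.5*Cd*rho*A*v^2 = 0.5*0.4*1.225*7.85398e-05*460^2 = 4.072 N

4.072 N


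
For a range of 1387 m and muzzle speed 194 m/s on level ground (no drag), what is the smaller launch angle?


sin(2*theta) = R*g/v0^2 = 1387*9.81/194^2 = 0.361528, theta = arcsin(0.361528)/2 = 10.6°

10.6 degrees


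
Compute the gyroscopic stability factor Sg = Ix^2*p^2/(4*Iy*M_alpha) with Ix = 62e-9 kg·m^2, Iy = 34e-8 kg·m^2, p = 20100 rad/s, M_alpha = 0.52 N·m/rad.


Sg = Ix^2 * p^2 / (4 * Iy * M_alpha) = (62e-9)^2 * 20100^2 / (4 * 34e-8 * 0.52) = 2.196

2.196


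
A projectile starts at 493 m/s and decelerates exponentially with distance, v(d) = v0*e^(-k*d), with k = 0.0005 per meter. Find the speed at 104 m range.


v = v0*exp(-k*d) = 493*exp(-0.0005*104) = 468 m/s

468 m/s


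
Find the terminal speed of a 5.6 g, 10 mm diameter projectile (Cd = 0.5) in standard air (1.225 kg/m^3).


A = pi*(d/2)^2 = pi*(10/2000)^2 = 7.85398e-05 m^2
vt = sqrt(2mg/(Cd*rho*A)) = sqrt(2*0.0056*9.81/(0.5 * 1.225 * 7.85398e-05)) = 47.79 m/s

47.79 m/s


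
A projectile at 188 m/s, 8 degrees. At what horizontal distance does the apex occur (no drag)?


R = v0^2*sin(2*theta)/g = 188^2*sin(2*8°)/9.81 = 993.081 m
apex_dist = R/2 = 993.081/2 = 496.5 m

496.5 m


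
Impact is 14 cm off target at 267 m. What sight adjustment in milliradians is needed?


1 mrad subtends 1 cm per 10 m of range, so adj = error_cm / (dist_m / 10) = 14 / (267/10) = 0.5243 mrad

0.5243 mrad


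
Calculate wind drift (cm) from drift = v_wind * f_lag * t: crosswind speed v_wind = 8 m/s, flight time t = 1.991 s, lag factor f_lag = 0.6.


drift = v_wind * lag * t = 8 * 0.6 * 1.991 = 9.5568 m ≈ 955.7 cm

955.7 cm


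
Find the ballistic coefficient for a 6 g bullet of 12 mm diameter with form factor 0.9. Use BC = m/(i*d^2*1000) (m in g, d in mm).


BC = m/(i*d^2*1000) = 6/(0.9 * 12^2 * 1000) = 4.63e-05

4.63e-05


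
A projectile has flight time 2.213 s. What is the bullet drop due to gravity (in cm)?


drop = 0.5*g*t^2 = 0.5*9.81*2.213^2 = 24.0216 m ≈ 2402 cm

2402 cm


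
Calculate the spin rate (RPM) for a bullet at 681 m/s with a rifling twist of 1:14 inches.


twist_m = 14*0.0254 = 0.3556 m
spin = v/twist = 681/0.3556 = 1915.073 rev/s
RPM = spin*60 = 1915.073*60 ≈ 114904 RPM

114904 RPM


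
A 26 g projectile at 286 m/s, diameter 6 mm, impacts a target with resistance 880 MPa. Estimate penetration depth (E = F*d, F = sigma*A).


A = pi*(d/2)^2 = pi*(6/2)^2 = 28.2743 mm^2
E = 0.5*m*v^2 = 0.5*0.026*286^2 = 1063.35 J
depth = E/(sigma*A) = 1063.35 J / (880 MPa * 28.2743 mm^2) = 1063.35/(880 * 28.2743) m = 0.0427366 m ≈ 42.74 mm

42.74 mm


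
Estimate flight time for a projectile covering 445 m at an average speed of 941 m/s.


t = d/v = 445/941 = 0.4729 s

0.4729 s


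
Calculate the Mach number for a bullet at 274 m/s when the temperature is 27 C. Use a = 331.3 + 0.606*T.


a = 331.3 + 0.606*(27) = 347.662 m/s
M = v/a = 274/347.662 = 0.7881

0.7881


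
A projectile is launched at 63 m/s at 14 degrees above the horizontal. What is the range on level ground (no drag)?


R = v0^2 * sin(2*theta) / g = 63^2 * sin(2*14°) / 9.81 = 189.9 m

189.9 m


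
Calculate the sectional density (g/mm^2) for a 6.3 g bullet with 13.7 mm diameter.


SD = m/d^2 = 6.3/13.7^2 = 0.03357 g/mm^2

0.03357 g/mm^2


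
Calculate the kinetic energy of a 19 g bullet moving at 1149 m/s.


E = 0.5*m*v^2 = 0.5*0.019*1149^2 = 12542 J

12542 J


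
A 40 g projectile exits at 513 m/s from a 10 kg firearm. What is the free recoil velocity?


v_recoil = m_p * v_p / m_gun = 0.04 * 513 / 10 = 2.052 m/s

2.052 m/s


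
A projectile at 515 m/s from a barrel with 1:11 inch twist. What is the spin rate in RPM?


twist_m = 11*0.0254 = 0.2794 m
spin = v/twist = 515/0.2794 = 1843.236 rev/s
RPM = spin*60 = 1843.236*60 ≈ 110594 RPM

110594 RPM


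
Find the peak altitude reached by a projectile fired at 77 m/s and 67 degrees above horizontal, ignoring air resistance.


H = (v0*sin(theta))^2 / (2g) = (77*sin(67°))^2 / (2*9.81) = 256.1 m

256.1 m


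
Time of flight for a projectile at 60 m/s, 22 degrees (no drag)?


T = 2*v0*sin(theta)/g = 2*60*sin(22°)/9.81 = 4.582 s

4.582 s


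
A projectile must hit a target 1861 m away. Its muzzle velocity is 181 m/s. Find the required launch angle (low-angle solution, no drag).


sin(2*theta) = R*g/v0^2 = 1861*9.81/181^2 = 0.55726, theta = arcsin(0.55726)/2 = 16.93°

16.93 degrees


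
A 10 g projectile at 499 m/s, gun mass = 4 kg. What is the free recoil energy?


v_r = m_p*v_p/m_gun = 0.01*499/4 = 1.2475 m/s, E_r = 0.5*m_gun*v_r^2 = 0.5*4*1.2475^2 = 3.113 J

3.113 J


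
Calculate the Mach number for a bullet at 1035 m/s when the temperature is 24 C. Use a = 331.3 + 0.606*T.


a = 331.3 + 0.606*(24) = 345.844 m/s
M = v/a = 1035/345.844 = 2.993

2.993


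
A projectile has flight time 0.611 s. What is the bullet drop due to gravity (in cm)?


drop = 0.5*g*t^2 = 0.5*9.81*0.611^2 = 1.83114 m ≈ 183.1 cm

183.1 cm


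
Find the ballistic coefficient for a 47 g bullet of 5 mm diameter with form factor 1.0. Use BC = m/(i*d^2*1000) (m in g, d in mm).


BC = m/(i*d^2*1000) = 47/(1.0 * 5^2 * 1000) = 0.00188

0.00188


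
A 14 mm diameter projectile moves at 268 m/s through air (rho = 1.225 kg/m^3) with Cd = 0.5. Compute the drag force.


A = pi*(d/2)^2 = pi*(14/2000)^2 = 1.53938e-04 m^2
Fd = 0.5*Cd*rho*A*v^2 = 0.5*0.5*1.225*1.53938e-04*268^2 = 3.386 N

3.386 N


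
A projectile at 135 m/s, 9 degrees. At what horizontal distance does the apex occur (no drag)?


R = v0^2*sin(2*theta)/g = 135^2*sin(2*9°)/9.81 = 574.091 m
apex_dist = R/2 = 574.091/2 = 287 m

287 m


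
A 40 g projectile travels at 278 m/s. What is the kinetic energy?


E = 0.5*m*v^2 = 0.5*0.04*278^2 = 1546 J

1546 J


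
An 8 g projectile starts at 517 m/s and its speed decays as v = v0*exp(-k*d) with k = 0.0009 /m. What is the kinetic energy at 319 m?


v = v0*exp(-k*d) = 517*exp(-0.0009*319) = 387.976 m/s
E = 0.5*m*v^2 = 0.5*0.008*387.976^2 = 602.1 J

602.1 J


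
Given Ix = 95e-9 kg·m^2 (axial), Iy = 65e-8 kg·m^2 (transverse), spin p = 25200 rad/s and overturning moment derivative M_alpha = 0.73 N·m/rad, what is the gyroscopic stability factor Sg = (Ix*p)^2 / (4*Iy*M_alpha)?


Sg = Ix^2 * p^2 / (4 * Iy * M_alpha) = (95e-9)^2 * 25200^2 / (4 * 65e-8 * 0.73) = 3.02

3.02


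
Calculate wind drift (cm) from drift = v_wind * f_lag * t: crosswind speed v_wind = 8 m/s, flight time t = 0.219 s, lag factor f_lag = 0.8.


drift = v_wind * lag * t = 8 * 0.8 * 0.219 = 1.4016 m ≈ 140.2 cm

140.2 cm


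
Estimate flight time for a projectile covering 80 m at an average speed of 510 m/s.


t = d/v = 80/510 = 0.1569 s

0.1569 s


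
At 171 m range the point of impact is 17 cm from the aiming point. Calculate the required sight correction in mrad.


1 mrad subtends 1 cm per 10 m of range, so adj = error_cm / (dist_m / 10) = 17 / (171/10) = 0.9942 mrad

0.9942 mrad


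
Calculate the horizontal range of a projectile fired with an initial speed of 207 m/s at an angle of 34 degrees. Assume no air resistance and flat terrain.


R = v0^2 * sin(2*theta) / g = 207^2 * sin(2*34°) / 9.81 = 4050 m

4050 m


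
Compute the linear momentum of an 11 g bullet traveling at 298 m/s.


p = m*v = 0.011*298 = 3.278 kg·m/s

3.278 kg·m/s


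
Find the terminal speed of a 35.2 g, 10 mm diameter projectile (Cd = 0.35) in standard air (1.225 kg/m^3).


A = pi*(d/2)^2 = pi*(10/2000)^2 = 7.85398e-05 m^2
vt = sqrt(2mg/(Cd*rho*A)) = sqrt(2*0.0352*9.81/(0.35 * 1.225 * 7.85398e-05)) = 143.2 m/s

143.2 m/s


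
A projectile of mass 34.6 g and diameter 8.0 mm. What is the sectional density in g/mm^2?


SD = m/d^2 = 34.6/8.0^2 = 0.5406 g/mm^2

0.5406 g/mm^2


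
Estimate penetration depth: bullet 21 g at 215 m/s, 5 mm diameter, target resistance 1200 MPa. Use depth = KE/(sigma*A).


A = pi*(d/2)^2 = pi*(5/2)^2 = 19.635 mm^2
E = 0.5*m*v^2 = 0.5*0.021*215^2 = 485.363 J
depth = E/(sigma*A) = 485.363 J / (1200 MPa * 19.635 mm^2) = 485.363/(1200 * 19.635) m = 0.0205994 m ≈ 20.6 mm

20.6 mm


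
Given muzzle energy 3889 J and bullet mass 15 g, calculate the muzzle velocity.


v = sqrt(2*E/m) = sqrt(2*3889/0.015) = 720.1 m/s

720.1 m/s


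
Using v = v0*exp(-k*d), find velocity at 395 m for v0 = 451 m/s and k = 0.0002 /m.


v = v0*exp(-k*d) = 451*exp(-0.0002*395) = 416.7 m/s

416.7 m/s


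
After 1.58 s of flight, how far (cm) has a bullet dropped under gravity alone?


drop = 0.5*g*t^2 = 0.5*9.81*1.58^2 = 12.2448 m ≈ 1224 cm

1224 cm


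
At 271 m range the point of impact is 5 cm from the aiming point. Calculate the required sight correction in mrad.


1 mrad subtends 1 cm per 10 m of range, so adj = error_cm / (dist_m / 10) = 5 / (271/10) = 0.1845 mrad

0.1845 mrad


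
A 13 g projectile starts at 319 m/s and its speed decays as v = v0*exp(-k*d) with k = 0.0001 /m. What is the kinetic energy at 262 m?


v = v0*exp(-k*d) = 319*exp(-0.0001*262) = 310.751 m/s
E = 0.5*m*v^2 = 0.5*0.013*310.751^2 = 627.7 J

627.7 J


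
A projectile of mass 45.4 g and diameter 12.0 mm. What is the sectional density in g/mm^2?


SD = m/d^2 = 45.4/12.0^2 = 0.3153 g/mm^2

0.3153 g/mm^2


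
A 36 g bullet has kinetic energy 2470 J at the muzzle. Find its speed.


v = sqrt(2*E/m) = sqrt(2*2470/0.036) = 370.4 m/s

370.4 m/s


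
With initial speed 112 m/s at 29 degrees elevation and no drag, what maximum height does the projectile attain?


H = (v0*sin(theta))^2 / (2g) = (112*sin(29°))^2 / (2*9.81) = 150.3 m

150.3 m


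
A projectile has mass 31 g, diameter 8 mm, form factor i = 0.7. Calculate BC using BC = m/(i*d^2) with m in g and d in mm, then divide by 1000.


BC = m/(i*d^2*1000) = 31/(0.7 * 8^2 * 1000) = 0.000692

0.000692


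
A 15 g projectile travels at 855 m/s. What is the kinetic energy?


E = 0.5*m*v^2 = 0.5*0.015*855^2 = 5483 J

5483 J


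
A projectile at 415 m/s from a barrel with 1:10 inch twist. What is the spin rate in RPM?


twist_m = 10*0.0254 = 0.254 m
spin = v/twist = 415/0.254 = 1633.858 rev/s
RPM = spin*60 = 1633.858*60 ≈ 98031 RPM

98031 RPM


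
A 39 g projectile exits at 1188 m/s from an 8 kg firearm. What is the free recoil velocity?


v_recoil = m_p * v_p / m_gun = 0.039 * 1188 / 8 = 5.792 m/s

5.792 m/s


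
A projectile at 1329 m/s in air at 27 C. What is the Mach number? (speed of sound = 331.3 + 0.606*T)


a = 331.3 + 0.606*(27) = 347.662 m/s
M = v/a = 1329/347.662 = 3.823

3.823


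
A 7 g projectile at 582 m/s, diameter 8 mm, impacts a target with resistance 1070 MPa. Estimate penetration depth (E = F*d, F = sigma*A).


A = pi*(d/2)^2 = pi*(8/2)^2 = 50.2655 mm^2
E = 0.5*m*v^2 = 0.5*0.007*582^2 = 1185.53 J
depth = E/(sigma*A) = 1185.53 J / (1070 MPa * 50.2655 mm^2) = 1185.53/(1070 * 50.2655) m = 0.0220425 m ≈ 22.04 mm

22.04 mm


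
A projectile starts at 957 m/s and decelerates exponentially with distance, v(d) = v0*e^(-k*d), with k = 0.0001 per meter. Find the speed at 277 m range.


v = v0*exp(-k*d) = 957*exp(-0.0001*277) = 930.9 m/s

930.9 m/s


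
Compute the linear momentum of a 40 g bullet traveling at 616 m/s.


p = m*v = 0.04*616 = 24.64 kg·m/s

24.64 kg·m/s


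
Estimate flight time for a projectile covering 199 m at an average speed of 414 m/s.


t = d/v = 199/414 = 0.4807 s

0.4807 s


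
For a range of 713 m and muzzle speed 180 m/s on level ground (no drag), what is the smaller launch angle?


sin(2*theta) = R*g/v0^2 = 713*9.81/180^2 = 0.215881, theta = arcsin(0.215881)/2 = 6.234°

6.234 degrees


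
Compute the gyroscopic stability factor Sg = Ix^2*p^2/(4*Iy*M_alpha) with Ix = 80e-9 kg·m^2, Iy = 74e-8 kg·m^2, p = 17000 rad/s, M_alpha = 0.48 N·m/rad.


Sg = Ix^2 * p^2 / (4 * Iy * M_alpha) = (80e-9)^2 * 17000^2 / (4 * 74e-8 * 0.48) = 1.302

1.302


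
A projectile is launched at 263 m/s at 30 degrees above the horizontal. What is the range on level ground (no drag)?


R = v0^2 * sin(2*theta) / g = 263^2 * sin(2*30°) / 9.81 = 6106 m

6106 m


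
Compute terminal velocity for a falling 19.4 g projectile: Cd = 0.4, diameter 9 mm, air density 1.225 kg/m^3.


A = pi*(d/2)^2 = pi*(9/2000)^2 = 6.36173e-05 m^2
vt = sqrt(2mg/(Cd*rho*A)) = sqrt(2*0.0194*9.81/(0.4 * 1.225 * 6.36173e-05)) = 110.5 m/s

110.5 m/s


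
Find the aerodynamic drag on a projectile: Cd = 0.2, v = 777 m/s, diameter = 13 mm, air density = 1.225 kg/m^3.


A = pi*(d/2)^2 = pi*(13/2000)^2 = 1.32732e-04 m^2
Fd = 0.5*Cd*rho*A*v^2 = 0.5*0.2*1.225*1.32732e-04*777^2 = 9.816 N

9.816 N


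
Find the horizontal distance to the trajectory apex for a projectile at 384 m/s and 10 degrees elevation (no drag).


R = v0^2*sin(2*theta)/g = 384^2*sin(2*10°)/9.81 = 5140.97 m
apex_dist = R/2 = 5140.97/2 = 2570 m

2570 m


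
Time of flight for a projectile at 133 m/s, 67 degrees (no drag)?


T = 2*v0*sin(theta)/g = 2*133*sin(67°)/9.81 = 24.96 s

24.96 s


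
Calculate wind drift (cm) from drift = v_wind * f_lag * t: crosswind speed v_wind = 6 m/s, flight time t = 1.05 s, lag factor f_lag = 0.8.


drift = v_wind * lag * t = 6 * 0.8 * 1.05 = 5.04 m ≈ 504 cm

504 cm


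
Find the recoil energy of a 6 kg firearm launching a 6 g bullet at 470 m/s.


v_r = m_p*v_p/m_gun = 0.006*470/6 = 0.47 m/s, E_r = 0.5*m_gun*v_r^2 = 0.5*6*0.47^2 = 0.6627 J

0.6627 J


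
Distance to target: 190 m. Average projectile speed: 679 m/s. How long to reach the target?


t = d/v = 190/679 = 0.2798 s

0.2798 s


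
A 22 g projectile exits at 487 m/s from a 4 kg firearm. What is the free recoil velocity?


v_recoil = m_p * v_p / m_gun = 0.022 * 487 / 4 = 2.678 m/s

2.678 m/s


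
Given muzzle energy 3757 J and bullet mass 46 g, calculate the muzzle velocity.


v = sqrt(2*E/m) = sqrt(2*3757/0.046) = 404.2 m/s

404.2 m/s


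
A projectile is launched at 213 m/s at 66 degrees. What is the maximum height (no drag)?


H = (v0*sin(theta))^2 / (2g) = (213*sin(66°))^2 / (2*9.81) = 1930 m

1930 m


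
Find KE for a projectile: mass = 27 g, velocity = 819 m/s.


E = 0.5*m*v^2 = 0.5*0.027*819^2 = 9055 J

9055 J


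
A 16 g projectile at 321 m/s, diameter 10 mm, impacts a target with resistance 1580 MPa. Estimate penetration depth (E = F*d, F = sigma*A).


A = pi*(d/2)^2 = pi*(10/2)^2 = 78.5398 mm^2
E = 0.5*m*v^2 = 0.5*0.016*321^2 = 824.328 J
depth = E/(sigma*A) = 824.328 J / (1580 MPa * 78.5398 mm^2) = 824.328/(1580 * 78.5398) m = 0.00664283 m ≈ 6.643 mm

6.643 mm


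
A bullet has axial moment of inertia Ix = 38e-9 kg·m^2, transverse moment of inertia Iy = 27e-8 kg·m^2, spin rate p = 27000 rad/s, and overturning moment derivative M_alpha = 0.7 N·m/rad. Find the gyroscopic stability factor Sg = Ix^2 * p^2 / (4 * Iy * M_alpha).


Sg = Ix^2 * p^2 / (4 * Iy * M_alpha) = (38e-9)^2 * 27000^2 / (4 * 27e-8 * 0.7) = 1.392

1.392


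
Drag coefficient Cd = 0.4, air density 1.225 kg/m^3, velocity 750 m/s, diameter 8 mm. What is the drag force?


A = pi*(d/2)^2 = pi*(8/2000)^2 = 5.02655e-05 m^2
Fd = 0.5*Cd*rho*A*v^2 = 0.5*0.4*1.225*5.02655e-05*750^2 = 6.927 N

6.927 N


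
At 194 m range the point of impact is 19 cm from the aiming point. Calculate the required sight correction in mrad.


1 mrad subtends 1 cm per 10 m of range, so adj = error_cm / (dist_m / 10) = 19 / (194/10) = 0.9794 mrad

0.9794 mrad


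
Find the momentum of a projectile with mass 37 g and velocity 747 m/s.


p = m*v = 0.037*747 = 27.64 kg·m/s

27.64 kg·m/s


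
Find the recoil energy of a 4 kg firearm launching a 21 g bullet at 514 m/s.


v_r = m_p*v_p/m_gun = 0.021*514/4 = 2.6985 m/s, E_r = 0.5*m_gun*v_r^2 = 0.5*4*2.6985^2 = 14.56 J

14.56 J


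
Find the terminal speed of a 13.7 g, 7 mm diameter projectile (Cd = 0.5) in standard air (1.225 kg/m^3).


A = pi*(d/2)^2 = pi*(7/2000)^2 = 3.84845e-05 m^2
vt = sqrt(2mg/(Cd*rho*A)) = sqrt(2*0.0137*9.81/(0.5 * 1.225 * 3.84845e-05)) = 106.8 m/s

106.8 m/s


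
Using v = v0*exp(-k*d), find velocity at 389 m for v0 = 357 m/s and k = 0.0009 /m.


v = v0*exp(-k*d) = 357*exp(-0.0009*389) = 251.5 m/s

251.5 m/s


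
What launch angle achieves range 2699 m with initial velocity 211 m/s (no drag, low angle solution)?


sin(2*theta) = R*g/v0^2 = 2699*9.81/211^2 = 0.594712, theta = arcsin(0.594712)/2 = 18.25°

18.25 degrees


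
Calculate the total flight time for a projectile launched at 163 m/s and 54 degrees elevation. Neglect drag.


T = 2*v0*sin(theta)/g = 2*163*sin(54°)/9.81 = 26.88 s

26.88 s


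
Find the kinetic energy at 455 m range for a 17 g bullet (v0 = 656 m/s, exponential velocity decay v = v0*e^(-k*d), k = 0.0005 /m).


v = v0*exp(-k*d) = 656*exp(-0.0005*455) = 522.519 m/s
E = 0.5*m*v^2 = 0.5*0.017*522.519^2 = 2321 J

2321 J


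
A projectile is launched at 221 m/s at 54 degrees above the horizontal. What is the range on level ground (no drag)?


R = v0^2 * sin(2*theta) / g = 221^2 * sin(2*54°) / 9.81 = 4735 m

4735 m


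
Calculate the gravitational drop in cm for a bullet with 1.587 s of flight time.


drop = 0.5*g*t^2 = 0.5*9.81*1.587^2 = 12.3536 m ≈ 1235 cm

1235 cm


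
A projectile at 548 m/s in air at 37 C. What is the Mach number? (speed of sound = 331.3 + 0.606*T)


a = 331.3 + 0.606*(37) = 353.722 m/s
M = v/a = 548/353.722 = 1.549

1.549


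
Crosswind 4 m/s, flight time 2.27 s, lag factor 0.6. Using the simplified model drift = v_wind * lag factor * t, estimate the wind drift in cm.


drift = v_wind * lag * t = 4 * 0.6 * 2.27 = 5.448 m ≈ 544.8 cm

544.8 cm


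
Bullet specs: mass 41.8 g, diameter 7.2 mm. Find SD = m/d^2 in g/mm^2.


SD = m/d^2 = 41.8/7.2^2 = 0.8063 g/mm^2

0.8063 g/mm^2
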